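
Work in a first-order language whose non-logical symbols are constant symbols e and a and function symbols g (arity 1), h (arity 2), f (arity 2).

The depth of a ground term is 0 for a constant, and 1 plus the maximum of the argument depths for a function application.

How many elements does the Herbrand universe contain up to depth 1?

12

Let N_k count ground terms of depth at most k. Each non-constant term of depth ≤ k is some function symbol applied to depth-≤(k−1) arguments, giving N_k = 2 + N_{k-1} + N_{k-1}^2 + N_{k-1}^2.
N_0 = 2
N_1 = 2 + 2 + 2^2 + 2^2 = 12
Explicitly: e, a, g(e), g(a), h(e, e), h(e, a), h(a, e), h(a, a), f(e, e), f(e, a), f(a, e), f(a, a).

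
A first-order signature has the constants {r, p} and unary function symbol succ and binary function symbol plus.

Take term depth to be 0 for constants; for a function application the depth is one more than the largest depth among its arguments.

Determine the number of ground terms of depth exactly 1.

6

If N_k denotes the number of depth-≤k ground terms, the 2 constants give N_0 = 2, and each function symbol of arity r contributes N_{k-1}^r new terms at level k: N_k = 2 + N_{k-1} + N_{k-1}^2.
N_0 = 2
N_1 = 2 + 2 + 2^2 = 8
Terms of depth exactly 1: N_1 − N_0 = 8 − 2 = 6.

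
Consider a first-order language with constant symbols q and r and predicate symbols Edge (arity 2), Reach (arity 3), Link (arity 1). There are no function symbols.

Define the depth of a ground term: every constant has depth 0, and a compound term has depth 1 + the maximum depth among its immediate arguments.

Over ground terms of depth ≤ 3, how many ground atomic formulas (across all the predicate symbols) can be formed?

First count ground terms of depth ≤ 3.
With no function symbols every ground term is a constant, so there are exactly 2 ground terms at every depth bound.
N_0 = 2
N_1 = 2
N_2 = 2
N_3 = 2
Explicitly: q, r.
So |H| = 2.
Ground atoms are formed by filling each argument slot of a predicate with a term from H, so an r-ary predicate gives |H|^r atoms:
  Edge: 2^2 = 4;  Reach: 2^3 = 8;  Link: 2
Total ground atoms: 4 + 8 + 2 = 14.

14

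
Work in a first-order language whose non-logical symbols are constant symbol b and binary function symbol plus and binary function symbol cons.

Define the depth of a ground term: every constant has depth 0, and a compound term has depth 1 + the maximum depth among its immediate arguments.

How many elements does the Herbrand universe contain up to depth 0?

Write N_k for the number of ground terms of depth ≤ k. A term of depth ≤ k is either a constant or a function symbol applied to arguments of depth ≤ k−1, so N_k = 1 + N_{k-1}^2 + N_{k-1}^2.
N_0 = 1

1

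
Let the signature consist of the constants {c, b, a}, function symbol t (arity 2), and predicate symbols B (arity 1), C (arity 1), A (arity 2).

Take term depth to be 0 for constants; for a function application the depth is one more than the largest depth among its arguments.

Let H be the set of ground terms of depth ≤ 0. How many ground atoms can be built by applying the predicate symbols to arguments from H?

First count ground terms of depth ≤ 0.
Count level by level. With function symbols t/2, the terms of depth ≤ k are the 3 constants together with each function applied to depth-≤(k−1) tuples, so N_k = 3 + N_{k-1}^2.
N_0 = 3
Explicitly: c, b, a.
So |H| = 3.
Each predicate of arity r yields |H|^r ground atoms (one per choice of an r-tuple from H):
  B: 3;  C: 3;  A: 3^2 = 9
Total ground atoms: 3 + 3 + 9 = 15.

15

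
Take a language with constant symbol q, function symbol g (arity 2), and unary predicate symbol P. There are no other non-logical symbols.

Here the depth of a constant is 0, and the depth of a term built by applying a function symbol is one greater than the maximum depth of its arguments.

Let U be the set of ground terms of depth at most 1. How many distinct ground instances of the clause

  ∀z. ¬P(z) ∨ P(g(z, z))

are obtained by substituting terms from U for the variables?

Ground terms of depth ≤ 1:
  Let N_k = |{terms of depth ≤ k}|. Then N_0 = 1 and N_k = 1 + N_{k-1}^2 for k ≥ 1 (one summand per function symbol, arity giving the exponent).
  N_0 = 1
  N_1 = 1 + 1^2 = 2
So there are 2 ground terms available for substitution.
The clause has 1 distinct variable (z), which appears in the body. In the free term algebra distinct substitutions yield syntactically distinct ground instances.
Number of ground instances = 2.

2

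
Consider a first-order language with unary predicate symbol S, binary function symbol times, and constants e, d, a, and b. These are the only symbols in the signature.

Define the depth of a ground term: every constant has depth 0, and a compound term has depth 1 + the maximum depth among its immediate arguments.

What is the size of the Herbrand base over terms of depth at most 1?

20

First count ground terms of depth ≤ 1.
If N_k denotes the number of depth-≤k ground terms, the 4 constants give N_0 = 4, and each function symbol of arity r contributes N_{k-1}^r new terms at level k: N_k = 4 + N_{k-1}^2.
N_0 = 4
N_1 = 4 + 4^2 = 20
So |H| = 20.
For each predicate symbol, the number of ground atoms is |H| raised to its arity; summing:
  S: 20
Total ground atoms: 20.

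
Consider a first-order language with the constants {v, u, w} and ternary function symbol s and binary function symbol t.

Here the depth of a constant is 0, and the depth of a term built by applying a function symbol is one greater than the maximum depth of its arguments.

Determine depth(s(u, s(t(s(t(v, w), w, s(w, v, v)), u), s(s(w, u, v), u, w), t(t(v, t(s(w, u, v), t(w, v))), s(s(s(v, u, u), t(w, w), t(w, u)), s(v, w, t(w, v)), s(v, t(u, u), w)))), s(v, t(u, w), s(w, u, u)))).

6

depth(t(v, w)) = 1 + max(0, 0) = 1
depth(s(w, v, v)) = 1 + max(0, 0, 0) = 1
depth(s(t(v, w), w, s(w, v, v))) = 1 + max(1, 0, 1) = 2
depth(t(s(t(v, w), w, s(w, v, v)), u)) = 1 + max(2, 0) = 3
depth(s(w, u, v)) = 1 + max(0, 0, 0) = 1
depth(s(s(w, u, v), u, w)) = 1 + max(1, 0, 0) = 2
depth(t(w, v)) = 1 + max(0, 0) = 1
depth(t(s(w, u, v), t(w, v))) = 1 + max(1, 1) = 2
depth(t(v, t(s(w, u, v), t(w, v)))) = 1 + max(0, 2) = 3
depth(s(v, u, u)) = 1 + max(0, 0, 0) = 1
depth(t(w, w)) = 1 + max(0, 0) = 1
depth(t(w, u)) = 1 + max(0, 0) = 1
depth(s(s(v, u, u), t(w, w), t(w, u))) = 1 + max(1, 1, 1) = 2
depth(s(v, w, t(w, v))) = 1 + max(0, 0, 1) = 2
depth(t(u, u)) = 1 + max(0, 0) = 1
depth(s(v, t(u, u), w)) = 1 + max(0, 1, 0) = 2
depth(s(s(s(v, u, u), t(w, w), t(w, u)), s(v, w, t(w, v)), s(v, t(u, u), w))) = 1 + max(2, 2, 2) = 3
depth(t(t(v, t(s(w, u, v), t(w, v))), s(s(s(v, u, u), t(w, w), t(w, u)), s(v, w, t(w, v)), s(v, t(u, u), w)))) = 1 + max(3, 3) = 4
depth(s(t(s(t(v, w), w, s(w, v, v)), u), s(s(w, u, v), u, w), t(t(v, t(s(w, u, v), t(w, v))), s(s(s(v, u, u), t(w, w), t(w, u)), s(v, w, t(w, v)), s(v, t(u, u), w))))) = 1 + max(3, 2, 4) = 5
depth(t(u, w)) = 1 + max(0, 0) = 1
depth(s(w, u, u)) = 1 + max(0, 0, 0) = 1
depth(s(v, t(u, w), s(w, u, u))) = 1 + max(0, 1, 1) = 2
depth(s(u, s(t(s(t(v, w), w, s(w, v, v)), u), s(s(w, u, v), u, w), t(t(v, t(s(w, u, v), t(w, v))), s(s(s(v, u, u), t(w, w), t(w, u)), s(v, w, t(w, v)), s(v, t(u, u), w)))), s(v, t(u, w), s(w, u, u)))) = 1 + max(0, 5, 2) = 6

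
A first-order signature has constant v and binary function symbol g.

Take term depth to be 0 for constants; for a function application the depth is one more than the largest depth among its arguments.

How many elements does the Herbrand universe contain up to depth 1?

Write N_k for the number of ground terms of depth ≤ k. A term of depth ≤ k is either a constant or a function symbol applied to arguments of depth ≤ k−1, so N_k = 1 + N_{k-1}^2.
N_0 = 1
N_1 = 1 + 1^2 = 2
Explicitly: v, g(v, v).

2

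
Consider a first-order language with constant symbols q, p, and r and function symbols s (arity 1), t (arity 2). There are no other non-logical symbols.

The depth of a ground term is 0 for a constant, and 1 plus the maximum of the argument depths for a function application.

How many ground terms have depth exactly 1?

Count level by level. With function symbols s/1, t/2, the terms of depth ≤ k are the 3 constants together with each function applied to depth-≤(k−1) tuples, so N_k = 3 + N_{k-1} + N_{k-1}^2.
N_0 = 3
N_1 = 3 + 3 + 3^2 = 15
Terms of depth exactly 1: N_1 − N_0 = 15 − 3 = 12.

12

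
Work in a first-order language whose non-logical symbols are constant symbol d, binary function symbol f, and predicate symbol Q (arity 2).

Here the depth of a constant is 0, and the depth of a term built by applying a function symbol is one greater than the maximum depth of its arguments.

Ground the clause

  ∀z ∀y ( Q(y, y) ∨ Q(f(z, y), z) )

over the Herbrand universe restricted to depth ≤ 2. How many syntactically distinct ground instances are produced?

25

Ground terms of depth ≤ 2:
  Let N_k = |{terms of depth ≤ k}|. Then N_0 = 1 and N_k = 1 + N_{k-1}^2 for k ≥ 1 (one summand per function symbol, arity giving the exponent).
  N_0 = 1
  N_1 = 1 + 1^2 = 2
  N_2 = 1 + 2^2 = 5
So there are 5 ground terms available for substitution.
The clause has 2 distinct variables (z, y), each appearing in the body. In the free term algebra distinct substitutions yield syntactically distinct ground instances.
Number of ground instances = 5^2 = 25.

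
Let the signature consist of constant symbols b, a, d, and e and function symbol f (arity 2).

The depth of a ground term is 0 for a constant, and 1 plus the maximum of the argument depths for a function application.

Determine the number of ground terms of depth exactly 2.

384

Write N_k for the number of ground terms of depth ≤ k. A term of depth ≤ k is either a constant or a function symbol applied to arguments of depth ≤ k−1, so N_k = 4 + N_{k-1}^2.
N_0 = 4
N_1 = 4 + 4^2 = 20
N_2 = 4 + 20^2 = 404
Terms of depth exactly 2: N_2 − N_1 = 404 − 20 = 384.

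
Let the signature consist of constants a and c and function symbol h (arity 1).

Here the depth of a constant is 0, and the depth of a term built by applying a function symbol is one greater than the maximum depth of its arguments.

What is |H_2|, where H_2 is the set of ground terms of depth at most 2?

6

Let N_k = |{terms of depth ≤ k}|. Then N_0 = 2 and N_k = 2 + N_{k-1} for k ≥ 1 (one summand per function symbol, arity giving the exponent).
N_0 = 2
N_1 = 2 + 2 = 4
N_2 = 2 + 4 = 6
Explicitly: a, c, h(a), h(c), h(h(a)), h(h(c)).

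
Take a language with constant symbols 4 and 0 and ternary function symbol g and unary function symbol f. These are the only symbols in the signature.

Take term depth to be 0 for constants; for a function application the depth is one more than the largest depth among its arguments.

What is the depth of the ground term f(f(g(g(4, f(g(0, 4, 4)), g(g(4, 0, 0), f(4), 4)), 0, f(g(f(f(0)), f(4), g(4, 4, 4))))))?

7

depth(g(0, 4, 4)) = 1 + max(0, 0, 0) = 1
depth(f(g(0, 4, 4))) = 1 + depth(g(0, 4, 4)) = 1 + 1 = 2
depth(g(4, 0, 0)) = 1 + max(0, 0, 0) = 1
depth(f(4)) = 1 + depth(4) = 1 + 0 = 1
depth(g(g(4, 0, 0), f(4), 4)) = 1 + max(1, 1, 0) = 2
depth(g(4, f(g(0, 4, 4)), g(g(4, 0, 0), f(4), 4))) = 1 + max(0, 2, 2) = 3
depth(f(0)) = 1 + depth(0) = 1 + 0 = 1
depth(f(f(0))) = 1 + depth(f(0)) = 1 + 1 = 2
depth(g(4, 4, 4)) = 1 + max(0, 0, 0) = 1
depth(g(f(f(0)), f(4), g(4, 4, 4))) = 1 + max(2, 1, 1) = 3
depth(f(g(f(f(0)), f(4), g(4, 4, 4)))) = 1 + depth(g(f(f(0)), f(4), g(4, 4, 4))) = 1 + 3 = 4
depth(g(g(4, f(g(0, 4, 4)), g(g(4, 0, 0), f(4), 4)), 0, f(g(f(f(0)), f(4), g(4, 4, 4))))) = 1 + max(3, 0, 4) = 5
depth(f(g(g(4, f(g(0, 4, 4)), g(g(4, 0, 0), f(4), 4)), 0, f(g(f(f(0)), f(4), g(4, 4, 4)))))) = 1 + depth(g(g(4, f(g(0, 4, 4)), g(g(4, 0, 0), f(4), 4)), 0, f(g(f(f(0)), f(4), g(4, 4, 4))))) = 1 + 5 = 6
depth(f(f(g(g(4, f(g(0, 4, 4)), g(g(4, 0, 0), f(4), 4)), 0, f(g(f(f(0)), f(4), g(4, 4, 4))))))) = 1 + depth(f(g(g(4, f(g(0, 4, 4)), g(g(4, 0, 0), f(4), 4)), 0, f(g(f(f(0)), f(4), g(4, 4, 4)))))) = 1 + 6 = 7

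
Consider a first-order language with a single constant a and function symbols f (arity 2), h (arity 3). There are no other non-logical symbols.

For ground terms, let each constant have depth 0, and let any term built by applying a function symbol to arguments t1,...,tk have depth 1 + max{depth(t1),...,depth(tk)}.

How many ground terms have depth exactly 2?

If N_k denotes the number of depth-≤k ground terms, the 1 constant gives N_0 = 1, and each function symbol of arity r contributes N_{k-1}^r new terms at level k: N_k = 1 + N_{k-1}^2 + N_{k-1}^3.
N_0 = 1
N_1 = 1 + 1^2 + 1^3 = 3
N_2 = 1 + 3^2 + 3^3 = 37
Terms of depth exactly 2: N_2 − N_1 = 37 − 3 = 34.

34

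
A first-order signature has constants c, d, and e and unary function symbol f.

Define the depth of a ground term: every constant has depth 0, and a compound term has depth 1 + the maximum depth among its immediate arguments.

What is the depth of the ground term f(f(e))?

2

depth(f(e)) = 1 + depth(e) = 1 + 0 = 1
depth(f(f(e))) = 1 + depth(f(e)) = 1 + 1 = 2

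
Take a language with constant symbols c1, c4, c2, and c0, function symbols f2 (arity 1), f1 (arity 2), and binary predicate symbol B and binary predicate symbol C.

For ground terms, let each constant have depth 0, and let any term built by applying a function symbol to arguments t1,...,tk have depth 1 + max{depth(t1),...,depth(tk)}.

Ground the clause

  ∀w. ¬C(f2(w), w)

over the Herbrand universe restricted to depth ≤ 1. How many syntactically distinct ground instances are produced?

24

Ground terms of depth ≤ 1:
  Write N_k for the number of ground terms of depth ≤ k. A term of depth ≤ k is either a constant or a function symbol applied to arguments of depth ≤ k−1, so N_k = 4 + N_{k-1} + N_{k-1}^2.
  N_0 = 4
  N_1 = 4 + 4 + 4^2 = 24
So there are 24 ground terms available for substitution.
The clause has 1 distinct variable (w), which appears in the body. In the free term algebra distinct substitutions yield syntactically distinct ground instances.
Number of ground instances = 24.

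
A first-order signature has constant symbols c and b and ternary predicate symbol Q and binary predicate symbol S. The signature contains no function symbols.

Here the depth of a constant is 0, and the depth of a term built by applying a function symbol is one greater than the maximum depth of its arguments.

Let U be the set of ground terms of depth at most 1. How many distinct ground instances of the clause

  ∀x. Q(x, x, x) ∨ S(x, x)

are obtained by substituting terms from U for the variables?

Ground terms of depth ≤ 1:
  With no function symbols every ground term is a constant, so there are exactly 2 ground terms at every depth bound.
  N_0 = 2
  N_1 = 2
  Explicitly: c, b.
So there are 2 ground terms available for substitution.
The clause has 1 distinct variable (x), which appears in the body. In the free term algebra distinct substitutions yield syntactically distinct ground instances.
Number of ground instances = 2.

2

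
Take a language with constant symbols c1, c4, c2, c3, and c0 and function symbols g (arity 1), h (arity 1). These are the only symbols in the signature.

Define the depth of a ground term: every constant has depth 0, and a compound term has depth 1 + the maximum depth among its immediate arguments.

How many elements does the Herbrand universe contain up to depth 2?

35

Count level by level. With function symbols g/1, h/1, the terms of depth ≤ k are the 5 constants together with each function applied to depth-≤(k−1) tuples, so N_k = 5 + N_{k-1} + N_{k-1}.
N_0 = 5
N_1 = 5 + 5 + 5 = 15
N_2 = 5 + 15 + 15 = 35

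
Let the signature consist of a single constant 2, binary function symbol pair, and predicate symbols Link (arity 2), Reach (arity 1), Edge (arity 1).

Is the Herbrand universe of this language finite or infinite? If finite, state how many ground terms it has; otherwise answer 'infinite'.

The signature has at least one function symbol (pair, arity 2) and at least one constant (2).
Iterating pair gives infinitely many distinct ground terms: 2, pair(2, 2), pair(pair(2, 2), pair(2, 2)), ...
So the Herbrand universe is infinite.

infinite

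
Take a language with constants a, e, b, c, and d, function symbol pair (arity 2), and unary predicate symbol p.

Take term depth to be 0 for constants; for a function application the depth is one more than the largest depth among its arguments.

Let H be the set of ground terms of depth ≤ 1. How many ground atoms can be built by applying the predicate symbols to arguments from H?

30

First count ground terms of depth ≤ 1.
Let N_k = |{terms of depth ≤ k}|. Then N_0 = 5 and N_k = 5 + N_{k-1}^2 for k ≥ 1 (one summand per function symbol, arity giving the exponent).
N_0 = 5
N_1 = 5 + 5^2 = 30
So |H| = 30.
For each predicate symbol, the number of ground atoms is |H| raised to its arity; summing:
  p: 30
Total ground atoms: 30.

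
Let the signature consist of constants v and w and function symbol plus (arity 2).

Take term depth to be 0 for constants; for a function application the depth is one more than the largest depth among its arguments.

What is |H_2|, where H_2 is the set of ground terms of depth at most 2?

38

If N_k denotes the number of depth-≤k ground terms, the 2 constants give N_0 = 2, and each function symbol of arity r contributes N_{k-1}^r new terms at level k: N_k = 2 + N_{k-1}^2.
N_0 = 2
N_1 = 2 + 2^2 = 6
N_2 = 2 + 6^2 = 38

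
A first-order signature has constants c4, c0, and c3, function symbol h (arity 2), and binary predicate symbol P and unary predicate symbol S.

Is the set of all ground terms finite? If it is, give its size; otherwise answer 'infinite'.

infinite

The signature has at least one function symbol (h, arity 2) and at least one constant (c4).
Iterating h gives infinitely many distinct ground terms: c4, h(c4, c4), h(h(c4, c4), h(c4, c4)), ...
So the Herbrand universe is infinite.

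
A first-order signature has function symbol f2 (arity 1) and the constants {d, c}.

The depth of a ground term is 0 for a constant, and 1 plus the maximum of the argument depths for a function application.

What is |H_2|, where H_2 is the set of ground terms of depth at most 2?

Write N_k for the number of ground terms of depth ≤ k. A term of depth ≤ k is either a constant or a function symbol applied to arguments of depth ≤ k−1, so N_k = 2 + N_{k-1}.
N_0 = 2
N_1 = 2 + 2 = 4
N_2 = 2 + 4 = 6
Explicitly: d, c, f2(d), f2(c), f2(f2(d)), f2(f2(c)).

6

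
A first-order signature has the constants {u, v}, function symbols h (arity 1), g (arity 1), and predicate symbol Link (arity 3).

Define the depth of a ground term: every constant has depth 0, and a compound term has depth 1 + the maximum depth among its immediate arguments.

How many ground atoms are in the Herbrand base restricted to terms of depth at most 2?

2744

First count ground terms of depth ≤ 2.
Let N_k = |{terms of depth ≤ k}|. Then N_0 = 2 and N_k = 2 + N_{k-1} + N_{k-1} for k ≥ 1 (one summand per function symbol, arity giving the exponent).
N_0 = 2
N_1 = 2 + 2 + 2 = 6
N_2 = 2 + 6 + 6 = 14
So |H| = 14.
Each predicate of arity r yields |H|^r ground atoms (one per choice of an r-tuple from H):
  Link: 14^3 = 2744
Total ground atoms: 2744.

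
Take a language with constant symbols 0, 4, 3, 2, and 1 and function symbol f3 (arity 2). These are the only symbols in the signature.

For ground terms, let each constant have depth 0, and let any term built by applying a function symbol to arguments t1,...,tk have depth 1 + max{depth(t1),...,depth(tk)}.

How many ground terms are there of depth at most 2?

If N_k denotes the number of depth-≤k ground terms, the 5 constants give N_0 = 5, and each function symbol of arity r contributes N_{k-1}^r new terms at level k: N_k = 5 + N_{k-1}^2.
N_0 = 5
N_1 = 5 + 5^2 = 30
N_2 = 5 + 30^2 = 905

905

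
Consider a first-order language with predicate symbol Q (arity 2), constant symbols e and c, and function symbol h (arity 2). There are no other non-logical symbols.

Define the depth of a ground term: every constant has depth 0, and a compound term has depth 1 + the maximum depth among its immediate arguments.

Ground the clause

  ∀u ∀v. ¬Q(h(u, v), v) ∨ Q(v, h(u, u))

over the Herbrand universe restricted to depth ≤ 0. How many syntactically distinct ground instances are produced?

4

Ground terms of depth ≤ 0:
  Write N_k for the number of ground terms of depth ≤ k. A term of depth ≤ k is either a constant or a function symbol applied to arguments of depth ≤ k−1, so N_k = 2 + N_{k-1}^2.
  N_0 = 2
  Explicitly: e, c.
So there are 2 ground terms available for substitution.
The clause has 2 distinct variables (u, v), each appearing in the body. In the free term algebra distinct substitutions yield syntactically distinct ground instances.
Number of ground instances = 2^2 = 4.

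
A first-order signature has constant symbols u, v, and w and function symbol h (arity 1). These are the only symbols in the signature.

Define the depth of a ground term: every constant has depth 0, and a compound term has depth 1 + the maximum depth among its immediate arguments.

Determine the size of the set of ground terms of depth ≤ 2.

Count level by level. With function symbols h/1, the terms of depth ≤ k are the 3 constants together with each function applied to depth-≤(k−1) tuples, so N_k = 3 + N_{k-1}.
N_0 = 3
N_1 = 3 + 3 = 6
N_2 = 3 + 6 = 9
Explicitly: u, v, w, h(u), h(v), h(w), h(h(u)), h(h(v)), h(h(w)).

9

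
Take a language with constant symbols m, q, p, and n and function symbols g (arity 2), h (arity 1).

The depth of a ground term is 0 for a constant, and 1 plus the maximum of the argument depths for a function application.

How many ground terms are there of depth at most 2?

Write N_k for the number of ground terms of depth ≤ k. A term of depth ≤ k is either a constant or a function symbol applied to arguments of depth ≤ k−1, so N_k = 4 + N_{k-1}^2 + N_{k-1}.
N_0 = 4
N_1 = 4 + 4^2 + 4 = 24
N_2 = 4 + 24^2 + 24 = 604

604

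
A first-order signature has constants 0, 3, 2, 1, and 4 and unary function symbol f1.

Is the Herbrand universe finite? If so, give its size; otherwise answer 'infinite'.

infinite

The signature has at least one function symbol (f1, arity 1) and at least one constant (0).
Iterating f1 gives infinitely many distinct ground terms: 0, f1(0), f1(f1(0)), ...
So the Herbrand universe is infinite.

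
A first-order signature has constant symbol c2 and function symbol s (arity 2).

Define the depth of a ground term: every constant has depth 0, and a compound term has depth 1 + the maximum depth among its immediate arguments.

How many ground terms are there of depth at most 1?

Count level by level. With function symbols s/2, the terms of depth ≤ k are the 1 constant together with each function applied to depth-≤(k−1) tuples, so N_k = 1 + N_{k-1}^2.
N_0 = 1
N_1 = 1 + 1^2 = 2

2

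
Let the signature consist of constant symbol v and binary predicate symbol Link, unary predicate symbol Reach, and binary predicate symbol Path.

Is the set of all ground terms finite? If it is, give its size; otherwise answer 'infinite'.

1

There are no function symbols, so the only ground term is the single constant.
The Herbrand universe is {v}, finite with 1 element.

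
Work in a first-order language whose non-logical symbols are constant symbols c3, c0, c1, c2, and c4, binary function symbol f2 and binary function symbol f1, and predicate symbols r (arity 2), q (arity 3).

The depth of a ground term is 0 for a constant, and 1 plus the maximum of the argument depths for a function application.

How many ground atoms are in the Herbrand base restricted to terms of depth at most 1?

169400

First count ground terms of depth ≤ 1.
Count level by level. With function symbols f2/2, f1/2, the terms of depth ≤ k are the 5 constants together with each function applied to depth-≤(k−1) tuples, so N_k = 5 + N_{k-1}^2 + N_{k-1}^2.
N_0 = 5
N_1 = 5 + 5^2 + 5^2 = 55
So |H| = 55.
Each predicate of arity r yields |H|^r ground atoms (one per choice of an r-tuple from H):
  r: 55^2 = 3025;  q: 55^3 = 166375
Total ground atoms: 3025 + 166375 = 169400.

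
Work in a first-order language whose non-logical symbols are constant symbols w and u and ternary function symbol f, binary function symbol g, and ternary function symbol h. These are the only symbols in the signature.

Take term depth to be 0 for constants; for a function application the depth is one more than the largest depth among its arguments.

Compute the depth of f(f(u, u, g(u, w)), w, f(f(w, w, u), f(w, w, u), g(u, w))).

3

depth(g(u, w)) = 1 + max(0, 0) = 1
depth(f(u, u, g(u, w))) = 1 + max(0, 0, 1) = 2
depth(f(w, w, u)) = 1 + max(0, 0, 0) = 1
depth(f(f(w, w, u), f(w, w, u), g(u, w))) = 1 + max(1, 1, 1) = 2
depth(f(f(u, u, g(u, w)), w, f(f(w, w, u), f(w, w, u), g(u, w)))) = 1 + max(2, 0, 2) = 3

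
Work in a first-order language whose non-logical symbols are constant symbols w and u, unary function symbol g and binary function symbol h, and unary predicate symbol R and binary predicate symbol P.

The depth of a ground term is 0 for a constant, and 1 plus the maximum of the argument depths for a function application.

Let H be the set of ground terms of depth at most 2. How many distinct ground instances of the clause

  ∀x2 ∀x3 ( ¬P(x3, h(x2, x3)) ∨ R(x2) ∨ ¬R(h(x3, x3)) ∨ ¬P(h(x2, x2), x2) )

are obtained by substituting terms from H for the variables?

Ground terms of depth ≤ 2:
  Count level by level. With function symbols g/1, h/2, the terms of depth ≤ k are the 2 constants together with each function applied to depth-≤(k−1) tuples, so N_k = 2 + N_{k-1} + N_{k-1}^2.
  N_0 = 2
  N_1 = 2 + 2 + 2^2 = 8
  N_2 = 2 + 8 + 8^2 = 74
So there are 74 ground terms available for substitution.
The body mentions every one of the 2 quantified variables; since ground terms form a free algebra, no two substitutions collapse to the same formula.
Number of ground instances = 74^2 = 5476.

5476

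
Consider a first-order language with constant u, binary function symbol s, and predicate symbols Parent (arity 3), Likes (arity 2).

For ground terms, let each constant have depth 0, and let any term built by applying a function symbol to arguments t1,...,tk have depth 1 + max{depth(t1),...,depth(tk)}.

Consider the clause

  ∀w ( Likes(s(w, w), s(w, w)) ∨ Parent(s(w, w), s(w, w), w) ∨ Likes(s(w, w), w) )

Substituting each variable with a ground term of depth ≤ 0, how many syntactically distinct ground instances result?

Ground terms of depth ≤ 0:
  If N_k denotes the number of depth-≤k ground terms, the 1 constant gives N_0 = 1, and each function symbol of arity r contributes N_{k-1}^r new terms at level k: N_k = 1 + N_{k-1}^2.
  N_0 = 1
  Explicitly: u.
So there is exactly 1 ground term available for substitution.
There is 1 variable to instantiate (w),  occurring in at least one literal, so different choices give different ground instances.
Number of ground instances = 1.

1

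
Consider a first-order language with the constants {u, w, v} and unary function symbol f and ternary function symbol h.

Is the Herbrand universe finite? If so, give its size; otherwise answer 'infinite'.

infinite

The signature has at least one function symbol (f, arity 1) and at least one constant (u).
Iterating f gives infinitely many distinct ground terms: u, f(u), f(f(u)), ...
So the Herbrand universe is infinite.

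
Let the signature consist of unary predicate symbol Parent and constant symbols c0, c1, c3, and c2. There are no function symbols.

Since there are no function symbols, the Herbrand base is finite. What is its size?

With no function symbols, the Herbrand universe is just the 4 constants.
Ground atoms per predicate: Parent: 4.
Herbrand base size = 4 = 4.

4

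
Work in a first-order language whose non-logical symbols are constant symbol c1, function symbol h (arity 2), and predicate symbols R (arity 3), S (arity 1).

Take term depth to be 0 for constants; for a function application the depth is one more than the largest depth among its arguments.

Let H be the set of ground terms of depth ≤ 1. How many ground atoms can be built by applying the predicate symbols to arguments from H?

First count ground terms of depth ≤ 1.
Count level by level. With function symbols h/2, the terms of depth ≤ k are the 1 constant together with each function applied to depth-≤(k−1) tuples, so N_k = 1 + N_{k-1}^2.
N_0 = 1
N_1 = 1 + 1^2 = 2
So |H| = 2.
Ground atoms are formed by filling each argument slot of a predicate with a term from H, so an r-ary predicate gives |H|^r atoms:
  R: 2^3 = 8;  S: 2
Total ground atoms: 8 + 2 = 10.

10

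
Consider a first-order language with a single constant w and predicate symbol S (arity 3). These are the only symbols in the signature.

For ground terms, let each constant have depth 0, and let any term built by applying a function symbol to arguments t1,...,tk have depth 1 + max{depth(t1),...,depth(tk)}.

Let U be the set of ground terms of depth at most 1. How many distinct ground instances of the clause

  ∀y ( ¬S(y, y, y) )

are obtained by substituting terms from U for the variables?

Ground terms of depth ≤ 1:
  With no function symbols every ground term is a constant, so there is exactly 1 ground term at every depth bound.
  N_0 = 1
  N_1 = 1
  Explicitly: w.
So there is exactly 1 ground term available for substitution.
The variable y ranges independently over the available ground terms, and distinct assignments produce distinct instances.
Number of ground instances = 1.

1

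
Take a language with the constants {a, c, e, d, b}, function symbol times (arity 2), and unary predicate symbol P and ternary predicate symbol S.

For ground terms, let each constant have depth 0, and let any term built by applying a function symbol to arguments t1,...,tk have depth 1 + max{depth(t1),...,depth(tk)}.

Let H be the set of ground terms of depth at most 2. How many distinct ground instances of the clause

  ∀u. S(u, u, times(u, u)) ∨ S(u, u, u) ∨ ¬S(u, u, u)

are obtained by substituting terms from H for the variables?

905

Ground terms of depth ≤ 2:
  Count level by level. With function symbols times/2, the terms of depth ≤ k are the 5 constants together with each function applied to depth-≤(k−1) tuples, so N_k = 5 + N_{k-1}^2.
  N_0 = 5
  N_1 = 5 + 5^2 = 30
  N_2 = 5 + 30^2 = 905
So there are 905 ground terms available for substitution.
The body mentions the single quantified variable u; since ground terms form a free algebra, no two substitutions collapse to the same formula.
Number of ground instances = 905.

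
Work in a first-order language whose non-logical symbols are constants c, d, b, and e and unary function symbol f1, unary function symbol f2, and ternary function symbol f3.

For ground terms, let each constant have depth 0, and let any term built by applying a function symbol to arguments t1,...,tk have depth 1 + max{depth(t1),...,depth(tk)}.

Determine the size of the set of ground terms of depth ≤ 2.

Let N_k = |{terms of depth ≤ k}|. Then N_0 = 4 and N_k = 4 + N_{k-1} + N_{k-1} + N_{k-1}^3 for k ≥ 1 (one summand per function symbol, arity giving the exponent).
N_0 = 4
N_1 = 4 + 4 + 4 + 4^3 = 76
N_2 = 4 + 76 + 76 + 76^3 = 439132

439132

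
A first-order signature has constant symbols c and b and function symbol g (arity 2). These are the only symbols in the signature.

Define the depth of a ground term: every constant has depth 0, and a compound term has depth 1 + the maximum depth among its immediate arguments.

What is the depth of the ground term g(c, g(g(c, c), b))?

depth(g(c, c)) = 1 + max(0, 0) = 1
depth(g(g(c, c), b)) = 1 + max(1, 0) = 2
depth(g(c, g(g(c, c), b))) = 1 + max(0, 2) = 3

3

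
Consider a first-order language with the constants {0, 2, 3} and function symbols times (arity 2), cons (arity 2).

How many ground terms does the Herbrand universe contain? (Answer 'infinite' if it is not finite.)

infinite

The signature has at least one function symbol (times, arity 2) and at least one constant (0).
Iterating times gives infinitely many distinct ground terms: 0, times(0, 0), times(times(0, 0), times(0, 0)), ...
So the Herbrand universe is infinite.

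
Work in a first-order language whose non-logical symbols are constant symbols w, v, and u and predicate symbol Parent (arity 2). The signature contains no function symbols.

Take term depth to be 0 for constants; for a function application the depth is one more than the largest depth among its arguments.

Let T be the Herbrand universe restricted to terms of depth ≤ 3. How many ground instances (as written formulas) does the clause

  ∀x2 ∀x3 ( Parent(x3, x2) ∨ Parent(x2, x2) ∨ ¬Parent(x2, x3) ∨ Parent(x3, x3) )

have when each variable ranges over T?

Ground terms of depth ≤ 3:
  With no function symbols every ground term is a constant, so there are exactly 3 ground terms at every depth bound.
  N_0 = 3
  N_1 = 3
  N_2 = 3
  N_3 = 3
So there are 3 ground terms available for substitution.
The body mentions every one of the 2 quantified variables; since ground terms form a free algebra, no two substitutions collapse to the same formula.
Number of ground instances = 3^2 = 9.

9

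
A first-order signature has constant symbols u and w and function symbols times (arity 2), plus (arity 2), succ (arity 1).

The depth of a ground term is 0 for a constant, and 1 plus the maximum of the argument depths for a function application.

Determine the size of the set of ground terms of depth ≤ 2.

Let N_k = |{terms of depth ≤ k}|. Then N_0 = 2 and N_k = 2 + N_{k-1}^2 + N_{k-1}^2 + N_{k-1} for k ≥ 1 (one summand per function symbol, arity giving the exponent).
N_0 = 2
N_1 = 2 + 2^2 + 2^2 + 2 = 12
N_2 = 2 + 12^2 + 12^2 + 12 = 302

302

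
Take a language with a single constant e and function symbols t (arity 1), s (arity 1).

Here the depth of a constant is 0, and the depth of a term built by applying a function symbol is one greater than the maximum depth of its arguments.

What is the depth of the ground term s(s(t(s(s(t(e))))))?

6

depth(t(e)) = 1 + depth(e) = 1 + 0 = 1
depth(s(t(e))) = 1 + depth(t(e)) = 1 + 1 = 2
depth(s(s(t(e)))) = 1 + depth(s(t(e))) = 1 + 2 = 3
depth(t(s(s(t(e))))) = 1 + depth(s(s(t(e)))) = 1 + 3 = 4
depth(s(t(s(s(t(e)))))) = 1 + depth(t(s(s(t(e))))) = 1 + 4 = 5
depth(s(s(t(s(s(t(e))))))) = 1 + depth(s(t(s(s(t(e)))))) = 1 + 5 = 6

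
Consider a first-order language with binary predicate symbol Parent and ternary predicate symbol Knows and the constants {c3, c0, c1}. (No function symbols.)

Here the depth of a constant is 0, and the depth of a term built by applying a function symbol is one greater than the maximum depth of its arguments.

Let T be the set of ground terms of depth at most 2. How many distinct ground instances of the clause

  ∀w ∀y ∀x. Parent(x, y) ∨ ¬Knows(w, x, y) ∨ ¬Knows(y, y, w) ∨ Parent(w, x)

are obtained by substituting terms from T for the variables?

Ground terms of depth ≤ 2:
  With no function symbols every ground term is a constant, so there are exactly 3 ground terms at every depth bound.
  N_0 = 3
  N_1 = 3
  N_2 = 3
  Explicitly: c3, c0, c1.
So there are 3 ground terms available for substitution.
Each of w, y, x ranges independently over the available ground terms, and distinct assignments produce distinct instances.
Number of ground instances = 3^3 = 27.

27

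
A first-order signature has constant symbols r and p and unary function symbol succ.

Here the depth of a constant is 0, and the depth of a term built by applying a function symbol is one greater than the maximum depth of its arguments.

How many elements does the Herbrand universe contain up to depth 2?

6

Let N_k count ground terms of depth at most k. Each non-constant term of depth ≤ k is some function symbol applied to depth-≤(k−1) arguments, giving N_k = 2 + N_{k-1}.
N_0 = 2
N_1 = 2 + 2 = 4
N_2 = 2 + 4 = 6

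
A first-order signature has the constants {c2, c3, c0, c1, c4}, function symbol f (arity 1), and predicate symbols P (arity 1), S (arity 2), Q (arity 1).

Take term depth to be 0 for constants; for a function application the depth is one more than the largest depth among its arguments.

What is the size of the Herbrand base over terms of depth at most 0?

First count ground terms of depth ≤ 0.
If N_k denotes the number of depth-≤k ground terms, the 5 constants give N_0 = 5, and each function symbol of arity r contributes N_{k-1}^r new terms at level k: N_k = 5 + N_{k-1}.
N_0 = 5
So |H| = 5.
For each predicate symbol, the number of ground atoms is |H| raised to its arity; summing:
  P: 5;  S: 5^2 = 25;  Q: 5
Total ground atoms: 5 + 25 + 5 = 35.

35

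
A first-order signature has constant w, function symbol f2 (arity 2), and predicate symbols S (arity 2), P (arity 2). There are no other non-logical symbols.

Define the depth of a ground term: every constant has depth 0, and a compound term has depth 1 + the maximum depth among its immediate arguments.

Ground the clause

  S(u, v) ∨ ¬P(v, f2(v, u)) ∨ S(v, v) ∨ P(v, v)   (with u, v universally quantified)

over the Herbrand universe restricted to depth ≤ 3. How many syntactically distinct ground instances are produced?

Ground terms of depth ≤ 3:
  Let N_k count ground terms of depth at most k. Each non-constant term of depth ≤ k is some function symbol applied to depth-≤(k−1) arguments, giving N_k = 1 + N_{k-1}^2.
  N_0 = 1
  N_1 = 1 + 1^2 = 2
  N_2 = 1 + 2^2 = 5
  N_3 = 1 + 5^2 = 26
So there are 26 ground terms available for substitution.
The clause has 2 distinct variables (u, v), each appearing in the body. In the free term algebra distinct substitutions yield syntactically distinct ground instances.
Number of ground instances = 26^2 = 676.

676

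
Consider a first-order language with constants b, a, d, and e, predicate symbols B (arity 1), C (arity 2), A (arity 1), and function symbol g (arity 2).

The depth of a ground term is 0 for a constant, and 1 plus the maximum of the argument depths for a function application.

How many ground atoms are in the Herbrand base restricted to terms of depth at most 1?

First count ground terms of depth ≤ 1.
Write N_k for the number of ground terms of depth ≤ k. A term of depth ≤ k is either a constant or a function symbol applied to arguments of depth ≤ k−1, so N_k = 4 + N_{k-1}^2.
N_0 = 4
N_1 = 4 + 4^2 = 20
So |H| = 20.
For each predicate symbol, the number of ground atoms is |H| raised to its arity; summing:
  B: 20;  C: 20^2 = 400;  A: 20
Total ground atoms: 20 + 400 + 20 = 440.

440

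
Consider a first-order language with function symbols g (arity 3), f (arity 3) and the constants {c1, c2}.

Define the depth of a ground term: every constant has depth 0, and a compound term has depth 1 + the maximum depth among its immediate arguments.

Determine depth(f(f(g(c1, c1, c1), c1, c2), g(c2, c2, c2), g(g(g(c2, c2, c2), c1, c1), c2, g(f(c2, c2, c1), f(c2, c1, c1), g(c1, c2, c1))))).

4

depth(g(c1, c1, c1)) = 1 + max(0, 0, 0) = 1
depth(f(g(c1, c1, c1), c1, c2)) = 1 + max(1, 0, 0) = 2
depth(g(c2, c2, c2)) = 1 + max(0, 0, 0) = 1
depth(g(g(c2, c2, c2), c1, c1)) = 1 + max(1, 0, 0) = 2
depth(f(c2, c2, c1)) = 1 + max(0, 0, 0) = 1
depth(f(c2, c1, c1)) = 1 + max(0, 0, 0) = 1
depth(g(c1, c2, c1)) = 1 + max(0, 0, 0) = 1
depth(g(f(c2, c2, c1), f(c2, c1, c1), g(c1, c2, c1))) = 1 + max(1, 1, 1) = 2
depth(g(g(g(c2, c2, c2), c1, c1), c2, g(f(c2, c2, c1), f(c2, c1, c1), g(c1, c2, c1)))) = 1 + max(2, 0, 2) = 3
depth(f(f(g(c1, c1, c1), c1, c2), g(c2, c2, c2), g(g(g(c2, c2, c2), c1, c1), c2, g(f(c2, c2, c1), f(c2, c1, c1), g(c1, c2, c1))))) = 1 + max(2, 1, 3) = 4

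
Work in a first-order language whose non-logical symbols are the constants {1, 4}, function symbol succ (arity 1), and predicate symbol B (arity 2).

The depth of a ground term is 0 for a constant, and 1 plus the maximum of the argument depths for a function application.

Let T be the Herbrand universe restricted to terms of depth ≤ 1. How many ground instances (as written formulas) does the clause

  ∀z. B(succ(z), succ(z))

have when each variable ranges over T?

4

Ground terms of depth ≤ 1:
  Count level by level. With function symbols succ/1, the terms of depth ≤ k are the 2 constants together with each function applied to depth-≤(k−1) tuples, so N_k = 2 + N_{k-1}.
  N_0 = 2
  N_1 = 2 + 2 = 4
So there are 4 ground terms available for substitution.
The body mentions the single quantified variable z; since ground terms form a free algebra, no two substitutions collapse to the same formula.
Number of ground instances = 4.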